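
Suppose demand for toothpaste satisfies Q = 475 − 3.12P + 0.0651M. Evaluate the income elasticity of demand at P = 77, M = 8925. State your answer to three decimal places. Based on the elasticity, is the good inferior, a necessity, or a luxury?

0.712 (necessity)

At P = 77, M = 8925: Q = 815.778.
Holding P constant, ∂Q/∂M = 0.0651.
η_M = (∂Q/∂M)·(M/Q) = 0.0651 × (8925/815.778) = 0.712.
Since 0 < η < 1, this is a necessity.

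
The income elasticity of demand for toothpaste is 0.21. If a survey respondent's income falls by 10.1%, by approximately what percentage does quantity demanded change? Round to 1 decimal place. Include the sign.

-2.1%

%ΔQ ≈ η × %ΔI = 0.21 × (-10.1%) = -2.1%.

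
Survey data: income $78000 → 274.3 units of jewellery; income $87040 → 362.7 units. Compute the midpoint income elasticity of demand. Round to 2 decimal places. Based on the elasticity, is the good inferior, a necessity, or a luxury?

2.53 (luxury)

ΔQ = 362.7 − 274.3 = 88.4; midpoint Q̄ = (274.3 + 362.7)/2 = 318.5.
ΔI = 87040 − 78000 = 9040; midpoint Ī = (78000 + 87040)/2 = 82520.
η = (ΔQ/Q̄) ÷ (ΔI/Ī) = (88.4/318.5) ÷ (9040/82520) = 2.53.
η > 1 ⇒ luxury.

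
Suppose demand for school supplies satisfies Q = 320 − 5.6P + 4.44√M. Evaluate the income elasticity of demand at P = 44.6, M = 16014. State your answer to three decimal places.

At P = 44.6, M = 16014: Q = 632.106.
Holding P constant, ∂Q/∂M = 4.44/(2√M) = 0.017543.
η_M = (∂Q/∂M)·(M/Q) = 0.017543 × (16014/632.106) = 0.444.

0.444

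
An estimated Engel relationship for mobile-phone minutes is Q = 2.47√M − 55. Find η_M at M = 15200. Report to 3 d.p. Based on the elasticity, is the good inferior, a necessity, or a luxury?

0.610 (necessity)

At M = 15200: Q = 249.522.
dQ/dM = 2.47/(2√M) = 0.0100172 at this income.
η = (dQ/dM)·(M/Q) = 0.0100172 × (15200/249.522) = 0.610.
Since 0 < η < 1, the good is a necessity.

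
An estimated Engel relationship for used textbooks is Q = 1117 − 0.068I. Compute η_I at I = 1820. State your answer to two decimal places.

-0.12

At I = 1820: Q = 993.240.
dQ/dI = −0.068.
η = (dQ/dI)·(I/Q) = -0.068 × (1820/993.240) = -0.12.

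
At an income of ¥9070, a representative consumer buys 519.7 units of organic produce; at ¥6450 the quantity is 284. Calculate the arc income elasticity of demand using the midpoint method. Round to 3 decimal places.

ΔQ = 284 − 519.7 = -235.7; midpoint Q̄ = (519.7 + 284)/2 = 401.85.
ΔI = 6450 − 9070 = -2620; midpoint Ī = (9070 + 6450)/2 = 7760.
η = (ΔQ/Q̄) ÷ (ΔI/Ī) = (-235.7/401.85) ÷ (-2620/7760) = 1.737.

1.737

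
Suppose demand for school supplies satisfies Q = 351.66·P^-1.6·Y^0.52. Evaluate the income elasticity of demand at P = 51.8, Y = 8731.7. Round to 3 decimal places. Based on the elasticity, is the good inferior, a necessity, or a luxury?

0.520 (necessity)

For a multiplicative demand Q = A·P^α·Y^β, the income elasticity is β everywhere.
Here β = 0.52, so η = 0.520.
Since 0 < η < 1, this is a necessity.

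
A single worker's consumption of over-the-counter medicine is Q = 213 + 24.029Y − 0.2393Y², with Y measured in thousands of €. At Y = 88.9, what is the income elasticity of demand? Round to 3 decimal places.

At Y = 88.9: Q = 457.9399.
dQ/dY = 24.029 − 0.4786Y = -18.51854.
η = (dQ/dY)·(Y/Q) = -18.51854 × (88.9/457.9399) = -3.595.

-3.595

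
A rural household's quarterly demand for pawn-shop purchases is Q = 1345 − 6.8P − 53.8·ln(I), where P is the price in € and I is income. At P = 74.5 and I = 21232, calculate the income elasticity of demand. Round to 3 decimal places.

-0.178

At P = 74.5, I = 21232: Q = 302.376.
Holding P constant, ∂Q/∂I = -53.8/I = -0.00253391.
η_I = (∂Q/∂I)·(I/Q) = -0.00253391 × (21232/302.376) = -0.178.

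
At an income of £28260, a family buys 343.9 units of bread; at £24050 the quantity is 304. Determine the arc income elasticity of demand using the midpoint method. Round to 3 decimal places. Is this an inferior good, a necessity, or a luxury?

0.765 (necessity)

ΔQ = 304 − 343.9 = -39.9; midpoint Q̄ = (343.9 + 304)/2 = 323.95.
ΔI = 24050 − 28260 = -4210; midpoint Ī = (28260 + 24050)/2 = 26155.
η = (ΔQ/Q̄) ÷ (ΔI/Ī) = (-39.9/323.95) ÷ (-4210/26155) = 0.765.
0 < η < 1 ⇒ necessity.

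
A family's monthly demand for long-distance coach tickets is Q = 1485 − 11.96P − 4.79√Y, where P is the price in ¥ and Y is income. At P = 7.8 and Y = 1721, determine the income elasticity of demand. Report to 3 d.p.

At P = 7.8, Y = 1721: Q = 1192.999.
Holding P constant, ∂Q/∂Y = -4.79/(2√Y) = -0.0577318.
η_Y = (∂Q/∂Y)·(Y/Q) = -0.0577318 × (1721/1192.999) = -0.083.

-0.083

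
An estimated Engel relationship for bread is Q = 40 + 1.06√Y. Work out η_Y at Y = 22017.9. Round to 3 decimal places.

At Y = 22017.9: Q = 197.287.
dQ/dY = 1.06/(2√Y) = 0.00357181 at this income.
η = (dQ/dY)·(Y/Q) = 0.00357181 × (22017.9/197.287) = 0.399.

0.399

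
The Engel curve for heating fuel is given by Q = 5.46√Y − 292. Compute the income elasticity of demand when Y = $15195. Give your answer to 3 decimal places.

0.883

At Y = 15195: Q = 381.043.
dQ/dY = 5.46/(2√Y) = 0.0221469 at this income.
η = (dQ/dY)·(Y/Q) = 0.0221469 × (15195/381.043) = 0.883.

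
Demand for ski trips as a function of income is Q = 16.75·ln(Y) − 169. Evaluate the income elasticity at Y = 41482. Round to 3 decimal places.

1.840

At Y = 41482: Q = 9.103.
dQ/dY = 16.75/Y = 0.00040379 at this income.
η = (dQ/dY)·(Y/Q) = 0.00040379 × (41482/9.103) = 1.840.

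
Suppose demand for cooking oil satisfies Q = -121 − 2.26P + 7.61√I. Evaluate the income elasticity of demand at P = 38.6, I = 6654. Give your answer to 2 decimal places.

At P = 38.6, I = 6654: Q = 412.527.
Holding P constant, ∂Q/∂I = 7.61/(2√I) = 0.0466459.
η_I = (∂Q/∂I)·(I/Q) = 0.0466459 × (6654/412.527) = 0.75.

0.75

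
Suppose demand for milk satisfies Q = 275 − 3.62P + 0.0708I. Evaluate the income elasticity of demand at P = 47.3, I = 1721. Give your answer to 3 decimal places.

0.540

At P = 47.3, I = 1721: Q = 225.621.
Holding P constant, ∂Q/∂I = 0.0708.
η_I = (∂Q/∂I)·(I/Q) = 0.0708 × (1721/225.621) = 0.540.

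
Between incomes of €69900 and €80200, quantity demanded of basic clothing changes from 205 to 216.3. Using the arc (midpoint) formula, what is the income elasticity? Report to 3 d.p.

0.391

ΔQ = 216.3 − 205 = 11.3; midpoint Q̄ = (205 + 216.3)/2 = 210.65.
ΔI = 80200 − 69900 = 10300; midpoint Ī = (69900 + 80200)/2 = 75050.
η = (ΔQ/Q̄) ÷ (ΔI/Ī) = (11.3/210.65) ÷ (10300/75050) = 0.391.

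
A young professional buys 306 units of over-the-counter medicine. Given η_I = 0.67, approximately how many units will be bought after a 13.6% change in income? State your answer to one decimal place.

%ΔQ ≈ η × %ΔI = 0.67 × 13.6% = 9.112%.
New Q ≈ 306 × (1 + 0.09112) = 333.9.

333.9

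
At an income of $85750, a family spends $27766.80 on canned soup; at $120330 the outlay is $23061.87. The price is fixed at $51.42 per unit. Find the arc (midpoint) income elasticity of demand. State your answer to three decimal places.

-0.552

With a constant price, Q₁ = 27766.80/51.42 = 540.000 and Q₂ = 23061.87/51.42 = 448.500 (equivalently, work directly with expenditure since P cancels).
Midpoint %ΔQ = (23061.87 − 27766.80)/25414.34 = -0.18513; midpoint %ΔI = (120330 − 85750)/103040 = 0.33560.
η = -0.18513 / 0.33560 = -0.552.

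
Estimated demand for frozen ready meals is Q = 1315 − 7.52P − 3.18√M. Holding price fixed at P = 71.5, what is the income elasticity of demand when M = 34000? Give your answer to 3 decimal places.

At P = 71.5, M = 34000: Q = 190.957.
Holding P constant, ∂Q/∂M = -3.18/(2√M) = -0.00862299.
η_M = (∂Q/∂M)·(M/Q) = -0.00862299 × (34000/190.957) = -1.535.

-1.535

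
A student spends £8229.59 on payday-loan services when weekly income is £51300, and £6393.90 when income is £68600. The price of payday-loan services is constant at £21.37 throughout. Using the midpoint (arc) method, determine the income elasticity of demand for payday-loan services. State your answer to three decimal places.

With a constant price, Q₁ = 8229.59/21.37 = 385.100 and Q₂ = 6393.90/21.37 = 299.200 (equivalently, work directly with expenditure since P cancels).
Midpoint %ΔQ = (6393.90 − 8229.59)/7311.75 = -0.25106; midpoint %ΔI = (68600 − 51300)/59950 = 0.28857.
η = -0.25106 / 0.28857 = -0.870.

-0.870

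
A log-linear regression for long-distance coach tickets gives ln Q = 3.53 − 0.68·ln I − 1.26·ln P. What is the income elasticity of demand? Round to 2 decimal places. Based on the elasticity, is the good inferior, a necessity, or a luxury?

-0.68 (inferior good)

In a log-linear demand, the coefficient on ln I is the income elasticity.
So η = -0.68.
η < 0 ⇒ inferior good.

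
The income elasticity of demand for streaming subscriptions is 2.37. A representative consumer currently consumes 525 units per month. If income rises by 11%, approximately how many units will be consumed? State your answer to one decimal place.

%ΔQ ≈ η × %ΔI = 2.37 × 11% = 26.07%.
New Q ≈ 525 × (1 + 0.2607) = 661.9.

661.9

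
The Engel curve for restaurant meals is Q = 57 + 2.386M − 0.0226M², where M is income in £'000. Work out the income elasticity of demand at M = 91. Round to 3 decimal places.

At M = 91: Q = 86.9754.
dQ/dM = 2.386 − 0.0452M = -1.72720.
η = (dQ/dM)·(M/Q) = -1.72720 × (91/86.9754) = -1.807.

-1.807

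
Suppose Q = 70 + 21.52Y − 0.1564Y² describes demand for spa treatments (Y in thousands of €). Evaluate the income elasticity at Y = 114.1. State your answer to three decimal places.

-3.304

At Y = 114.1: Q = 489.2901.
dQ/dY = 21.52 − 0.3128Y = -14.17048.
η = (dQ/dY)·(Y/Q) = -14.17048 × (114.1/489.2901) = -3.304.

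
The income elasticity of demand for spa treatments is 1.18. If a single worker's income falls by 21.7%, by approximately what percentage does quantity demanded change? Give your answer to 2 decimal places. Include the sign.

-25.61%

%ΔQ ≈ η × %ΔI = 1.18 × (-21.7%) = -25.61%.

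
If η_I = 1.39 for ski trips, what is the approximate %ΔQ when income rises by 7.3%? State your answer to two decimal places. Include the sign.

10.15%

%ΔQ ≈ η × %ΔI = 1.39 × 7.3% = 10.15%.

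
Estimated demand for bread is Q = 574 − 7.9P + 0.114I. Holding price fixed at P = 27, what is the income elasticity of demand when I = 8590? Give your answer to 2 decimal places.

At P = 27, I = 8590: Q = 1339.960.
Holding P constant, ∂Q/∂I = 0.114.
η_I = (∂Q/∂I)·(I/Q) = 0.114 × (8590/1339.960) = 0.73.

0.73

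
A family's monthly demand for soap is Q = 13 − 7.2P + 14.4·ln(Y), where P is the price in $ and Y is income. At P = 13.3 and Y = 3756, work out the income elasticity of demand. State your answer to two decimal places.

0.40

At P = 13.3, Y = 3756: Q = 35.768.
Holding P constant, ∂Q/∂Y = 14.4/Y = 0.00383387.
η_Y = (∂Q/∂Y)·(Y/Q) = 0.00383387 × (3756/35.768) = 0.40.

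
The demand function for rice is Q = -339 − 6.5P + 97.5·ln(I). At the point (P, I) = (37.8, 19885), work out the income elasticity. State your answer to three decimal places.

0.256

At P = 37.8, I = 19885: Q = 380.328.
Holding P constant, ∂Q/∂I = 97.5/I = 0.00490319.
η_I = (∂Q/∂I)·(I/Q) = 0.00490319 × (19885/380.328) = 0.256.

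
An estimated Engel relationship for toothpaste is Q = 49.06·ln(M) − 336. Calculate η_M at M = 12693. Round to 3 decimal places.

At M = 12693: Q = 127.558.
dQ/dM = 49.06/M = 0.00386512 at this income.
η = (dQ/dM)·(M/Q) = 0.00386512 × (12693/127.558) = 0.385.

0.385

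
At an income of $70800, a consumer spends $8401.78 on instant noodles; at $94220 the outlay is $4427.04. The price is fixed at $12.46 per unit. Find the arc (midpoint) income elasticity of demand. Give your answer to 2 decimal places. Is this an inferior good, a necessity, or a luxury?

With a constant price, Q₁ = 8401.78/12.46 = 674.300 and Q₂ = 4427.04/12.46 = 355.300 (equivalently, work directly with expenditure since P cancels).
Midpoint %ΔQ = (4427.04 − 8401.78)/6414.41 = -0.61966; midpoint %ΔI = (94220 − 70800)/82510 = 0.28384.
η = -0.61966 / 0.28384 = -2.18.
η < 0 ⇒ inferior good.

-2.18 (inferior good)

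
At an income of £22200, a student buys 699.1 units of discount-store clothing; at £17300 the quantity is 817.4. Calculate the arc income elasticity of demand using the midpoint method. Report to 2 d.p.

-0.63

ΔQ = 817.4 − 699.1 = 118.3; midpoint Q̄ = (699.1 + 817.4)/2 = 758.25.
ΔI = 17300 − 22200 = -4900; midpoint Ī = (22200 + 17300)/2 = 19750.
η = (ΔQ/Q̄) ÷ (ΔI/Ī) = (118.3/758.25) ÷ (-4900/19750) = -0.63.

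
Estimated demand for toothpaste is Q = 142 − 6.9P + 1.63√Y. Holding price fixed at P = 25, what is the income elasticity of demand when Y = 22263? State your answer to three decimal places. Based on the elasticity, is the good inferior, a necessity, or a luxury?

At P = 25, Y = 22263: Q = 212.709.
Holding P constant, ∂Q/∂Y = 1.63/(2√Y) = 0.00546218.
η_Y = (∂Q/∂Y)·(Y/Q) = 0.00546218 × (22263/212.709) = 0.572.
Since 0 < η < 1, this is a necessity.

0.572 (necessity)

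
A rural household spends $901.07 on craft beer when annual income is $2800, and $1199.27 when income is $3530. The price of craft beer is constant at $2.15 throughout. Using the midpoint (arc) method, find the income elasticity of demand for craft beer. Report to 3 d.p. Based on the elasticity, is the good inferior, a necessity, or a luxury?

With a constant price, Q₁ = 901.07/2.15 = 419.102 and Q₂ = 1199.27/2.15 = 557.800 (equivalently, work directly with expenditure since P cancels).
Midpoint %ΔQ = (1199.27 − 901.07)/1050.17 = 0.28395; midpoint %ΔI = (3530 − 2800)/3165 = 0.23065.
η = 0.28395 / 0.23065 = 1.231.
η > 1 ⇒ luxury.

1.231 (luxury)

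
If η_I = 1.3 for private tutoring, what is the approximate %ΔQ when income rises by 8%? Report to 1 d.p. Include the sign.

10.4%

%ΔQ ≈ η × %ΔI = 1.3 × 8% = 10.4%.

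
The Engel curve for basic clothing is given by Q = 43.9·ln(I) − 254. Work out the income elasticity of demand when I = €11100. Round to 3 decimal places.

At I = 11100: Q = 154.915.
dQ/dI = 43.9/I = 0.00395495 at this income.
η = (dQ/dI)·(I/Q) = 0.00395495 × (11100/154.915) = 0.283.

0.283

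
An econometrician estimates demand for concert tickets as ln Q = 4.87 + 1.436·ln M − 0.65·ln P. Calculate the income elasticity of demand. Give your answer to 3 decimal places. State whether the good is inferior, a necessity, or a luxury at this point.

In a log-linear demand, the coefficient on ln M is the income elasticity.
So η = 1.436.
η > 1 ⇒ luxury.

1.436 (luxury)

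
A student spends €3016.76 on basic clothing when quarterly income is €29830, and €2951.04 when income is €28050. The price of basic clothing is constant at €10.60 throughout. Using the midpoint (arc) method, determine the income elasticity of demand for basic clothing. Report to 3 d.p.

0.358

With a constant price, Q₁ = 3016.76/10.60 = 284.600 and Q₂ = 2951.04/10.60 = 278.400 (equivalently, work directly with expenditure since P cancels).
Midpoint %ΔQ = (2951.04 − 3016.76)/2983.90 = -0.02202; midpoint %ΔI = (28050 − 29830)/28940 = -0.06151.
η = -0.02202 / -0.06151 = 0.358.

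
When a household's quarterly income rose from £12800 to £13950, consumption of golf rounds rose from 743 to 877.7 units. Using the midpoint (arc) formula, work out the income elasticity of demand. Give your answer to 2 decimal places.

1.93

ΔQ = 877.7 − 743 = 134.7; midpoint Q̄ = (743 + 877.7)/2 = 810.35.
ΔI = 13950 − 12800 = 1150; midpoint Ī = (12800 + 13950)/2 = 13375.
η = (ΔQ/Q̄) ÷ (ΔI/Ī) = (134.7/810.35) ÷ (1150/13375) = 1.93.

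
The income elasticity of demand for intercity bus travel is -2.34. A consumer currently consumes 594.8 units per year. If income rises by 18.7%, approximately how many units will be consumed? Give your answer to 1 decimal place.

%ΔQ ≈ η × %ΔI = -2.34 × 18.7% = -43.758%.
New Q ≈ 594.8 × (1 − 0.43758) = 334.5.

334.5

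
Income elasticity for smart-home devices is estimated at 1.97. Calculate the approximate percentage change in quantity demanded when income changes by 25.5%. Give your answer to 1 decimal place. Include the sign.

50.2%

%ΔQ ≈ η × %ΔI = 1.97 × 25.5% = 50.2%.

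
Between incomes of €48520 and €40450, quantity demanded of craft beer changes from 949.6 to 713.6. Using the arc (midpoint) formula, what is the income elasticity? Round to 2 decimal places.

ΔQ = 713.6 − 949.6 = -236; midpoint Q̄ = (949.6 + 713.6)/2 = 831.6.
ΔI = 40450 − 48520 = -8070; midpoint Ī = (48520 + 40450)/2 = 44485.
η = (ΔQ/Q̄) ÷ (ΔI/Ī) = (-236/831.6) ÷ (-8070/44485) = 1.56.

1.56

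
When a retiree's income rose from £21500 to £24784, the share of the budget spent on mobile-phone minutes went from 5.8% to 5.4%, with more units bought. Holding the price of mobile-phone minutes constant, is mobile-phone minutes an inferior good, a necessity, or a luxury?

necessity

Quantity rises but the budget share falls as income rises, so 0 < η < 1.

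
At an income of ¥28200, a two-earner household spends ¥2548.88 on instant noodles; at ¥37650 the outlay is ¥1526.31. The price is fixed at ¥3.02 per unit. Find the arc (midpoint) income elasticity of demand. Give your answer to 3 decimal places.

-1.749

With a constant price, Q₁ = 2548.88/3.02 = 844.000 and Q₂ = 1526.31/3.02 = 505.401 (equivalently, work directly with expenditure since P cancels).
Midpoint %ΔQ = (1526.31 − 2548.88)/2037.60 = -0.50185; midpoint %ΔI = (37650 − 28200)/32925 = 0.28702.
η = -0.50185 / 0.28702 = -1.749.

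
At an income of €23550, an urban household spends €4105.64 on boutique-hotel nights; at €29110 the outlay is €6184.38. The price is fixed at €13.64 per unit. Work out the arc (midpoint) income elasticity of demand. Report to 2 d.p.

1.91

With a constant price, Q₁ = 4105.64/13.64 = 301.000 and Q₂ = 6184.38/13.64 = 453.400 (equivalently, work directly with expenditure since P cancels).
Midpoint %ΔQ = (6184.38 − 4105.64)/5145.01 = 0.40403; midpoint %ΔI = (29110 − 23550)/26330 = 0.21117.
η = 0.40403 / 0.21117 = 1.91.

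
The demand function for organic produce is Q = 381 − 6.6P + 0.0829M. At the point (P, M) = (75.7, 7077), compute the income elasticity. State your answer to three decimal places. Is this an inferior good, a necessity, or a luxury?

At P = 75.7, M = 7077: Q = 468.063.
Holding P constant, ∂Q/∂M = 0.0829.
η_M = (∂Q/∂M)·(M/Q) = 0.0829 × (7077/468.063) = 1.253.
Since η > 1, this is a luxury.

1.253 (luxury)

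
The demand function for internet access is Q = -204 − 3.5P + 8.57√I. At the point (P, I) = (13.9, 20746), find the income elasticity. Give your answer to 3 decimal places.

At P = 13.9, I = 20746: Q = 981.728.
Holding P constant, ∂Q/∂I = 8.57/(2√I) = 0.0297498.
η_I = (∂Q/∂I)·(I/Q) = 0.0297498 × (20746/981.728) = 0.629.

0.629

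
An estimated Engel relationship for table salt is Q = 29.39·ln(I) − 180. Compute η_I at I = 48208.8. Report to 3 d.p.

At I = 48208.8: Q = 136.921.
dQ/dI = 29.39/I = 0.00060964 at this income.
η = (dQ/dI)·(I/Q) = 0.00060964 × (48208.8/136.921) = 0.215.

0.215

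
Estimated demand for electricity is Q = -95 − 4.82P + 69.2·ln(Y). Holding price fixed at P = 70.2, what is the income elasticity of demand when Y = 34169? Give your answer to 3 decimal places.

At P = 70.2, Y = 34169: Q = 289.020.
Holding P constant, ∂Q/∂Y = 69.2/Y = 0.00202523.
η_Y = (∂Q/∂Y)·(Y/Q) = 0.00202523 × (34169/289.020) = 0.239.

0.239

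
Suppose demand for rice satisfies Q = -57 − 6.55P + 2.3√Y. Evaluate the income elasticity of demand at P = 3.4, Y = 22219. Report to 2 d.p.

0.65

At P = 3.4, Y = 22219: Q = 263.569.
Holding P constant, ∂Q/∂Y = 2.3/(2√Y) = 0.00771499.
η_Y = (∂Q/∂Y)·(Y/Q) = 0.00771499 × (22219/263.569) = 0.65.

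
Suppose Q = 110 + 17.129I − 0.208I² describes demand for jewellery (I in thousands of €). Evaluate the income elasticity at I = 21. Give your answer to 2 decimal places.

0.47

At I = 21: Q = 377.9810.
dQ/dI = 17.129 − 0.416I = 8.39300.
η = (dQ/dI)·(I/Q) = 8.39300 × (21/377.9810) = 0.47.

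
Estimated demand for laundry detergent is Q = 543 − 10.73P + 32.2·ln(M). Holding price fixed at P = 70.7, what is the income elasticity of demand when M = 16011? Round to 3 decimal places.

0.335

At P = 70.7, M = 16011: Q = 96.118.
Holding P constant, ∂Q/∂M = 32.2/M = 0.00201112.
η_M = (∂Q/∂M)·(M/Q) = 0.00201112 × (16011/96.118) = 0.335.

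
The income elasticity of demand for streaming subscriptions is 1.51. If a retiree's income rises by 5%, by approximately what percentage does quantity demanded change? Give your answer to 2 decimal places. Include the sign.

7.55%

%ΔQ ≈ η × %ΔI = 1.51 × 5% = 7.55%.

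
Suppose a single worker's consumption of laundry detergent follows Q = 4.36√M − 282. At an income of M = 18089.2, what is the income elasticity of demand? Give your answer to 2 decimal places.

At M = 18089.2: Q = 304.403.
dQ/dM = 4.36/(2√M) = 0.0162086 at this income.
η = (dQ/dM)·(M/Q) = 0.0162086 × (18089.2/304.403) = 0.96.

0.96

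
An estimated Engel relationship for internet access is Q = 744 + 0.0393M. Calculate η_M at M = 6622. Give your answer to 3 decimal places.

0.259

At M = 6622: Q = 1004.245.
dQ/dM = 0.0393.
η = (dQ/dM)·(M/Q) = 0.0393 × (6622/1004.245) = 0.259.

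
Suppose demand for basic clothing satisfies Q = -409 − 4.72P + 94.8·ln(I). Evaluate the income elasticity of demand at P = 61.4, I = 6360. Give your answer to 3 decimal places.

0.721

At P = 61.4, I = 6360: Q = 131.430.
Holding P constant, ∂Q/∂I = 94.8/I = 0.0149057.
η_I = (∂Q/∂I)·(I/Q) = 0.0149057 × (6360/131.430) = 0.721.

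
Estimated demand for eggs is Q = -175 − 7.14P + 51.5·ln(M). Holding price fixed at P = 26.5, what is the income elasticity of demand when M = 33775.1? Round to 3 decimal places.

At P = 26.5, M = 33775.1: Q = 172.805.
Holding P constant, ∂Q/∂M = 51.5/M = 0.00152479.
η_M = (∂Q/∂M)·(M/Q) = 0.00152479 × (33775.1/172.805) = 0.298.

0.298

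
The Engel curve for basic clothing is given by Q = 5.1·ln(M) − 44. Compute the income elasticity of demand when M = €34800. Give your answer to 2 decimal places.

0.55

At M = 34800: Q = 9.333.
dQ/dM = 5.1/M = 0.000146552 at this income.
η = (dQ/dM)·(M/Q) = 0.000146552 × (34800/9.333) = 0.55.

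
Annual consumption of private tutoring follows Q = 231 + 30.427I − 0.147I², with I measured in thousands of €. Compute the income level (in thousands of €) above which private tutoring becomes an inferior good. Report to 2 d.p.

dQ/dI = 30.427 − 0.294I.
The good is inferior where dQ/dI < 0. Setting dQ/dI = 0 gives I = 30.427 / 0.294 = 103.49.

103.49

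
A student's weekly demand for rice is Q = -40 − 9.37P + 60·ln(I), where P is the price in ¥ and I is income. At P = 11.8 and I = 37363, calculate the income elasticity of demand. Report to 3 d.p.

At P = 11.8, I = 37363: Q = 481.140.
Holding P constant, ∂Q/∂I = 60/I = 0.00160587.
η_I = (∂Q/∂I)·(I/Q) = 0.00160587 × (37363/481.140) = 0.125.

0.125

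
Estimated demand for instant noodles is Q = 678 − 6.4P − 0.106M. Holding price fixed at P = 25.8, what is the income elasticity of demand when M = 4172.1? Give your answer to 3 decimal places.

At P = 25.8, M = 4172.1: Q = 70.637.
Holding P constant, ∂Q/∂M = −0.106.
η_M = (∂Q/∂M)·(M/Q) = -0.106 × (4172.1/70.637) = -6.261.

-6.261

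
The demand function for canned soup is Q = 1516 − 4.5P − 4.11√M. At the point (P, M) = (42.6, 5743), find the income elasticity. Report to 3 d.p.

At P = 42.6, M = 5743: Q = 1012.834.
Holding P constant, ∂Q/∂M = -4.11/(2√M) = -0.027117.
η_M = (∂Q/∂M)·(M/Q) = -0.027117 × (5743/1012.834) = -0.154.

-0.154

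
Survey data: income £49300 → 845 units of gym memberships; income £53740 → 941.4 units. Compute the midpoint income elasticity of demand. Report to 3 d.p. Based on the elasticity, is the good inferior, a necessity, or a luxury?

1.252 (luxury)

ΔQ = 941.4 − 845 = 96.4; midpoint Q̄ = (845 + 941.4)/2 = 893.2.
ΔI = 53740 − 49300 = 4440; midpoint Ī = (49300 + 53740)/2 = 51520.
η = (ΔQ/Q̄) ÷ (ΔI/Ī) = (96.4/893.2) ÷ (4440/51520) = 1.252.
η > 1 ⇒ luxury.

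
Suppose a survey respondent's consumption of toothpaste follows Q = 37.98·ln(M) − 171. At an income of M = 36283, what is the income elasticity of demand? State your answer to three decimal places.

At M = 36283: Q = 227.756.
dQ/dM = 37.98/M = 0.00104677 at this income.
η = (dQ/dM)·(M/Q) = 0.00104677 × (36283/227.756) = 0.167.

0.167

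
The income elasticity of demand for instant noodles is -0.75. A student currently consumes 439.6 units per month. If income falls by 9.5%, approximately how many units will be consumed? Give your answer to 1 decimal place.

470.9

%ΔQ ≈ η × %ΔI = -0.75 × (-9.5%) = 7.125%.
New Q ≈ 439.6 × (1 + 0.07125) = 470.9.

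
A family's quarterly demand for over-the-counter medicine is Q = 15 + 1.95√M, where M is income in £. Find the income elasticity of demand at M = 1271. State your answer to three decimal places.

0.411

At M = 1271: Q = 84.520.
dQ/dM = 1.95/(2√M) = 0.0273484 at this income.
η = (dQ/dM)·(M/Q) = 0.0273484 × (1271/84.520) = 0.411.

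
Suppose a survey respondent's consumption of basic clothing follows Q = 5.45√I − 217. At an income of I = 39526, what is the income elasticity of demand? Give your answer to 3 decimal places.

0.625

At I = 39526: Q = 866.523.
dQ/dI = 5.45/(2√I) = 0.0137065 at this income.
η = (dQ/dI)·(I/Q) = 0.0137065 × (39526/866.523) = 0.625.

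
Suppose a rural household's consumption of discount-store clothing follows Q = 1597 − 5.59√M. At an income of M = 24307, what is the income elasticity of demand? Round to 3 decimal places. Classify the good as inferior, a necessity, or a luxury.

At M = 24307: Q = 725.480.
dQ/dM = -5.59/(2√M) = -0.0179274 at this income.
η = (dQ/dM)·(M/Q) = -0.0179274 × (24307/725.480) = -0.601.
Since η < 0, the good is an inferior good.

-0.601 (inferior good)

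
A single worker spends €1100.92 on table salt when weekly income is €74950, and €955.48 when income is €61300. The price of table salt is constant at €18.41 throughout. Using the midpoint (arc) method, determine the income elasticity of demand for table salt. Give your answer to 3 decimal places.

With a constant price, Q₁ = 1100.92/18.41 = 59.800 and Q₂ = 955.48/18.41 = 51.900 (equivalently, work directly with expenditure since P cancels).
Midpoint %ΔQ = (955.48 − 1100.92)/1028.20 = -0.14145; midpoint %ΔI = (61300 − 74950)/68125 = -0.20037.
η = -0.14145 / -0.20037 = 0.706.

0.706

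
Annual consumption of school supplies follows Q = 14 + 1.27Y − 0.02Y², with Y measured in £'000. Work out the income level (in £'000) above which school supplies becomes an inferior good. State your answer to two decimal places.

dQ/dY = 1.27 − 0.04Y.
The good is inferior where dQ/dY < 0. Setting dQ/dY = 0 gives Y = 1.27 / 0.04 = 31.75.

31.75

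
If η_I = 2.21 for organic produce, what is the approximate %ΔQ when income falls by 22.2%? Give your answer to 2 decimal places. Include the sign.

%ΔQ ≈ η × %ΔI = 2.21 × (-22.2%) = -49.06%.

-49.06%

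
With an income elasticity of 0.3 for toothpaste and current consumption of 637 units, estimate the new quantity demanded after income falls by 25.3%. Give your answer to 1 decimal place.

%ΔQ ≈ η × %ΔI = 0.3 × (-25.3%) = -7.59%.
New Q ≈ 637 × (1 − 0.0759) = 588.7.

588.7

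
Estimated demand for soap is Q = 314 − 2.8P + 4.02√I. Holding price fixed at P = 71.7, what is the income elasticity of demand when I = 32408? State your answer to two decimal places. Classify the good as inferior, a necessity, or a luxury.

0.43 (necessity)

At P = 71.7, I = 32408: Q = 836.929.
Holding P constant, ∂Q/∂I = 4.02/(2√I) = 0.0111653.
η_I = (∂Q/∂I)·(I/Q) = 0.0111653 × (32408/836.929) = 0.43.
Since 0 < η < 1, this is a necessity.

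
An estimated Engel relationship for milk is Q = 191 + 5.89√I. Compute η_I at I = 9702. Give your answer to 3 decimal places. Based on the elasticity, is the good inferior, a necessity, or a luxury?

0.376 (necessity)

At I = 9702: Q = 771.158.
dQ/dI = 5.89/(2√I) = 0.0298989 at this income.
η = (dQ/dI)·(I/Q) = 0.0298989 × (9702/771.158) = 0.376.
Since 0 < η < 1, the good is a necessity.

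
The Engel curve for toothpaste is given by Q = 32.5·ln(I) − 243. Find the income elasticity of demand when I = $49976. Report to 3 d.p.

0.299

At I = 49976: Q = 108.627.
dQ/dI = 32.5/I = 0.000650312 at this income.
η = (dQ/dI)·(I/Q) = 0.000650312 × (49976/108.627) = 0.299.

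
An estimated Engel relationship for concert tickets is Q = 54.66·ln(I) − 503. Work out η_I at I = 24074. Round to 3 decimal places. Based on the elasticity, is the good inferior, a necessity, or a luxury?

1.128 (luxury)

At I = 24074: Q = 48.459.
dQ/dI = 54.66/I = 0.0022705 at this income.
η = (dQ/dI)·(I/Q) = 0.0022705 × (24074/48.459) = 1.128.
Since η > 1, the good is a luxury.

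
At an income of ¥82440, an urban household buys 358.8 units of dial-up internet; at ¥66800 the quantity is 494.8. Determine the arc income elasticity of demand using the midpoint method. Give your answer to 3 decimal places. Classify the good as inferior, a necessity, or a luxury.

ΔQ = 494.8 − 358.8 = 136; midpoint Q̄ = (358.8 + 494.8)/2 = 426.8.
ΔI = 66800 − 82440 = -15640; midpoint Ī = (82440 + 66800)/2 = 74620.
η = (ΔQ/Q̄) ÷ (ΔI/Ī) = (136/426.8) ÷ (-15640/74620) = -1.520.
η < 0 ⇒ inferior good.

-1.520 (inferior good)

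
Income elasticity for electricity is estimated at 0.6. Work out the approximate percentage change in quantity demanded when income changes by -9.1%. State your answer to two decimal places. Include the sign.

%ΔQ ≈ η × %ΔI = 0.6 × (-9.1%) = -5.46%.

-5.46%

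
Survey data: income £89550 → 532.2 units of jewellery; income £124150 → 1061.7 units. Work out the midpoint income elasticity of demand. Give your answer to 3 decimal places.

2.052

ΔQ = 1061.7 − 532.2 = 529.5; midpoint Q̄ = (532.2 + 1061.7)/2 = 796.95.
ΔI = 124150 − 89550 = 34600; midpoint Ī = (89550 + 124150)/2 = 106850.
η = (ΔQ/Q̄) ÷ (ΔI/Ī) = (529.5/796.95) ÷ (34600/106850) = 2.052.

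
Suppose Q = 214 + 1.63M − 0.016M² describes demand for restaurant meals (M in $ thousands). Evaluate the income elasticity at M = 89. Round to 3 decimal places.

-0.467

At M = 89: Q = 232.3340.
dQ/dM = 1.63 − 0.032M = -1.21800.
η = (dQ/dM)·(M/Q) = -1.21800 × (89/232.3340) = -0.467.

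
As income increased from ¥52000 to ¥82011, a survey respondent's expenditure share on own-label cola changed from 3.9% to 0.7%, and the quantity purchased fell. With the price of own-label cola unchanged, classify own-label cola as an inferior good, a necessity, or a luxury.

Quantity demanded falls as income rises, so η < 0.

inferior good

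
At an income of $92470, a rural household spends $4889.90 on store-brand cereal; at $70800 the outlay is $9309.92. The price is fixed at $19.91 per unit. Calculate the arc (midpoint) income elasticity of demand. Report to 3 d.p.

With a constant price, Q₁ = 4889.90/19.91 = 245.600 and Q₂ = 9309.92/19.91 = 467.600 (equivalently, work directly with expenditure since P cancels).
Midpoint %ΔQ = (9309.92 − 4889.90)/7099.91 = 0.62255; midpoint %ΔI = (70800 − 92470)/81635 = -0.26545.
η = 0.62255 / -0.26545 = -2.345.

-2.345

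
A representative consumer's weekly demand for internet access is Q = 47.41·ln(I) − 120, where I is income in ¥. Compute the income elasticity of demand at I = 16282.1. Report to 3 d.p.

0.140

At I = 16282.1: Q = 339.774.
dQ/dI = 47.41/I = 0.00291179 at this income.
η = (dQ/dI)·(I/Q) = 0.00291179 × (16282.1/339.774) = 0.140.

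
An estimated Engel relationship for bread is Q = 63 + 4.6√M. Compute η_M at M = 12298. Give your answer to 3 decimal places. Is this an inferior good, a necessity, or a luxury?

At M = 12298: Q = 573.123.
dQ/dM = 4.6/(2√M) = 0.0207401 at this income.
η = (dQ/dM)·(M/Q) = 0.0207401 × (12298/573.123) = 0.445.
Since 0 < η < 1, the good is a necessity.

0.445 (necessity)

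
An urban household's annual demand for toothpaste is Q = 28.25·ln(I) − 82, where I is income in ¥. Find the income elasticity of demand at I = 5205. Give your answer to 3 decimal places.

0.177

At I = 5205: Q = 159.746.
dQ/dI = 28.25/I = 0.00542747 at this income.
η = (dQ/dI)·(I/Q) = 0.00542747 × (5205/159.746) = 0.177.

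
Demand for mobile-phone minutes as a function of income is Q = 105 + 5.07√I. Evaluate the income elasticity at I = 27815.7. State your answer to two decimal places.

0.44

At I = 27815.7: Q = 950.577.
dQ/dI = 5.07/(2√I) = 0.0151996 at this income.
η = (dQ/dI)·(I/Q) = 0.0151996 × (27815.7/950.577) = 0.44.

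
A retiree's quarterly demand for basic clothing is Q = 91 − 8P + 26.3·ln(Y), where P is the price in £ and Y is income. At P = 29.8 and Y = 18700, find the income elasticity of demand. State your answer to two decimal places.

0.24

At P = 29.8, Y = 18700: Q = 111.294.
Holding P constant, ∂Q/∂Y = 26.3/Y = 0.00140642.
η_Y = (∂Q/∂Y)·(Y/Q) = 0.00140642 × (18700/111.294) = 0.24.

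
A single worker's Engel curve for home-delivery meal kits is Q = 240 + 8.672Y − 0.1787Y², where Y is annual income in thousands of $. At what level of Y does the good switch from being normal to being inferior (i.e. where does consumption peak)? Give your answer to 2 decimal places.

24.26

dQ/dY = 8.672 − 0.3574Y.
The good is inferior where dQ/dY < 0. Setting dQ/dY = 0 gives Y = 8.672 / 0.3574 = 24.26.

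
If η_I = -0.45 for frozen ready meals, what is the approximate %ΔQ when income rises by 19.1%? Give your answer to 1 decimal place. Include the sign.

%ΔQ ≈ η × %ΔI = -0.45 × 19.1% = -8.6%.

-8.6%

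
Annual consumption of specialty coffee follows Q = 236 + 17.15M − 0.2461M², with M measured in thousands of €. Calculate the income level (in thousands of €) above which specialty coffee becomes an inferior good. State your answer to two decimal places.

dQ/dM = 17.15 − 0.4922M.
The good is inferior where dQ/dM < 0. Setting dQ/dM = 0 gives M = 17.15 / 0.4922 = 34.84.

34.84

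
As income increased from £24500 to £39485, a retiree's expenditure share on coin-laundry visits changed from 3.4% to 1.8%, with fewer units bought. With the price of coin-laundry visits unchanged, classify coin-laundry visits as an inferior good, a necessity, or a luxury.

Quantity demanded falls as income rises, so η < 0.

inferior good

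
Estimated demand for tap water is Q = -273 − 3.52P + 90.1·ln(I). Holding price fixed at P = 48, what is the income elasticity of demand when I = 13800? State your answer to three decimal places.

At P = 48, I = 13800: Q = 416.911.
Holding P constant, ∂Q/∂I = 90.1/I = 0.00652899.
η_I = (∂Q/∂I)·(I/Q) = 0.00652899 × (13800/416.911) = 0.216.

0.216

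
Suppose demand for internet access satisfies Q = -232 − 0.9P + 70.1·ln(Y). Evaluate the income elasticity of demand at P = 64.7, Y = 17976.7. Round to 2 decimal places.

At P = 64.7, Y = 17976.7: Q = 396.528.
Holding P constant, ∂Q/∂Y = 70.1/Y = 0.00389949.
η_Y = (∂Q/∂Y)·(Y/Q) = 0.00389949 × (17976.7/396.528) = 0.18.

0.18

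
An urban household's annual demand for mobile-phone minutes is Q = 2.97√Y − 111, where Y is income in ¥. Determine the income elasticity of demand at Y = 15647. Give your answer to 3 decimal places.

At Y = 15647: Q = 260.511.
dQ/dY = 2.97/(2√Y) = 0.0118716 at this income.
η = (dQ/dY)·(Y/Q) = 0.0118716 × (15647/260.511) = 0.713.

0.713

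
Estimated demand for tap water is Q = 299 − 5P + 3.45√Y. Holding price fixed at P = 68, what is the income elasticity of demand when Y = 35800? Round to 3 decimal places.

At P = 68, Y = 35800: Q = 611.771.
Holding P constant, ∂Q/∂Y = 3.45/(2√Y) = 0.00911691.
η_Y = (∂Q/∂Y)·(Y/Q) = 0.00911691 × (35800/611.771) = 0.534.

0.534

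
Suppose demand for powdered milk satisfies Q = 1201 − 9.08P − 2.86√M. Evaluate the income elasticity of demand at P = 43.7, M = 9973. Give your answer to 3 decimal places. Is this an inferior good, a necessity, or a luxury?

At P = 43.7, M = 9973: Q = 518.590.
Holding P constant, ∂Q/∂M = -2.86/(2√M) = -0.0143193.
η_M = (∂Q/∂M)·(M/Q) = -0.0143193 × (9973/518.590) = -0.275.
Since η < 0, this is an inferior good.

-0.275 (inferior good)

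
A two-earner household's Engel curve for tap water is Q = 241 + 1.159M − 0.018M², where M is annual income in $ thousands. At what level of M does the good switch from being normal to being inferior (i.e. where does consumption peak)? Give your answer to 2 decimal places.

dQ/dM = 1.159 − 0.036M.
The good is inferior where dQ/dM < 0. Setting dQ/dM = 0 gives M = 1.159 / 0.036 = 32.19.

32.19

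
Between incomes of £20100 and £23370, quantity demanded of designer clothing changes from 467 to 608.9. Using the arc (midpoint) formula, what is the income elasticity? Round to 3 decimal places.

ΔQ = 608.9 − 467 = 141.9; midpoint Q̄ = (467 + 608.9)/2 = 537.95.
ΔI = 23370 − 20100 = 3270; midpoint Ī = (20100 + 23370)/2 = 21735.
η = (ΔQ/Q̄) ÷ (ΔI/Ī) = (141.9/537.95) ÷ (3270/21735) = 1.753.

1.753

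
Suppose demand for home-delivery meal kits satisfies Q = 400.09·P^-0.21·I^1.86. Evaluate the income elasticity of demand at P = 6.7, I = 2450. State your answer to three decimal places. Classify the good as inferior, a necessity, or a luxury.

1.860 (luxury)

For a multiplicative demand Q = A·P^α·I^β, the income elasticity is β everywhere.
Here β = 1.86, so η = 1.860.
Since η > 1, this is a luxury.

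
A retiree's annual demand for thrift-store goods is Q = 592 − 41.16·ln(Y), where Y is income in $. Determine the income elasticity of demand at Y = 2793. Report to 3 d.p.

-0.155

At Y = 2793: Q = 265.401.
dQ/dY = -41.16/Y = -0.0147368 at this income.
η = (dQ/dY)·(Y/Q) = -0.0147368 × (2793/265.401) = -0.155.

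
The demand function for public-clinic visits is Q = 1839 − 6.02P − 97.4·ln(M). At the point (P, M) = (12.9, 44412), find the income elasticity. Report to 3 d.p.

-0.135

At P = 12.9, M = 44412: Q = 719.039.
Holding P constant, ∂Q/∂M = -97.4/M = -0.0021931.
η_M = (∂Q/∂M)·(M/Q) = -0.0021931 × (44412/719.039) = -0.135.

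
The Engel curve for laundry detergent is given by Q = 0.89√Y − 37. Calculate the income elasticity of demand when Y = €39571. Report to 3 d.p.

At Y = 39571: Q = 140.043.
dQ/dY = 0.89/(2√Y) = 0.00223703 at this income.
η = (dQ/dY)·(Y/Q) = 0.00223703 × (39571/140.043) = 0.632.

0.632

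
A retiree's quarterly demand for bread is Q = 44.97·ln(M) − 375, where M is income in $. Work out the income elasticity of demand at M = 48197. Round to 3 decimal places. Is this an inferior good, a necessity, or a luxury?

At M = 48197: Q = 109.914.
dQ/dM = 44.97/M = 0.000933046 at this income.
η = (dQ/dM)·(M/Q) = 0.000933046 × (48197/109.914) = 0.409.
Since 0 < η < 1, the good is a necessity.

0.409 (necessity)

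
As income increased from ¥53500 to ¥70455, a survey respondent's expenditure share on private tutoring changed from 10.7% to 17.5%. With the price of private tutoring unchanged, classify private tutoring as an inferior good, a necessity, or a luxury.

The budget share rises as income rises, so η > 1.

luxury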